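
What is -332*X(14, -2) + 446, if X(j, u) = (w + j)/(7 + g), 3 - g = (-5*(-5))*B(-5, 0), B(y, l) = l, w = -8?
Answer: 1234/5 ≈ 246.80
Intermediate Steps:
g = 3 (g = 3 - (-5*(-5))*0 = 3 - 25*0 = 3 - 1*0 = 3 + 0 = 3)
X(j, u) = -4/5 + j/10 (X(j, u) = (-8 + j)/(7 + 3) = (-8 + j)/10 = (-8 + j)*(1/10) = -4/5 + j/10)
-332*X(14, -2) + 446 = -332*(-4/5 + (1/10)*14) + 446 = -332*(-4/5 + 7/5) + 446 = -332*3/5 + 446 = -996/5 + 446 = 1234/5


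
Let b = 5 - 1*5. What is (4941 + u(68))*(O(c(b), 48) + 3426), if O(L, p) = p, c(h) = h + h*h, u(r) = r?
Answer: 17401266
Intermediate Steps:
b = 0 (b = 5 - 5 = 0)
c(h) = h + h**2
(4941 + u(68))*(O(c(b), 48) + 3426) = (4941 + 68)*(48 + 3426) = 5009*3474 = 17401266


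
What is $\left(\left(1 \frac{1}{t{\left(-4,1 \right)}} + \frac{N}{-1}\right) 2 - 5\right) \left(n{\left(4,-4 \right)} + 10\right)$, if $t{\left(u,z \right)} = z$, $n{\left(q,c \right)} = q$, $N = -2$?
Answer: $14$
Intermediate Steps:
$\left(\left(1 \frac{1}{t{\left(-4,1 \right)}} + \frac{N}{-1}\right) 2 - 5\right) \left(n{\left(4,-4 \right)} + 10\right) = \left(\left(1 \cdot 1^{-1} - \frac{2}{-1}\right) 2 - 5\right) \left(4 + 10\right) = \left(\left(1 \cdot 1 - -2\right) 2 - 5\right) 14 = \left(\left(1 + 2\right) 2 - 5\right) 14 = \left(3 \cdot 2 - 5\right) 14 = \left(6 - 5\right) 14 = 1 \cdot 14 = 14$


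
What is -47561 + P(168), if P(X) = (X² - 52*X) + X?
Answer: -27905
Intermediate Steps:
P(X) = X² - 51*X
-47561 + P(168) = -47561 + 168*(-51 + 168) = -47561 + 168*117 = -47561 + 19656 = -27905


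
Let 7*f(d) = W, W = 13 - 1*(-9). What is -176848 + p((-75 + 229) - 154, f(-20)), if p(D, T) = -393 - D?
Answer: -177241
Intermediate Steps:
W = 22 (W = 13 + 9 = 22)
f(d) = 22/7 (f(d) = (⅐)*22 = 22/7)
-176848 + p((-75 + 229) - 154, f(-20)) = -176848 + (-393 - ((-75 + 229) - 154)) = -176848 + (-393 - (154 - 154)) = -176848 + (-393 - 1*0) = -176848 + (-393 + 0) = -176848 - 393 = -177241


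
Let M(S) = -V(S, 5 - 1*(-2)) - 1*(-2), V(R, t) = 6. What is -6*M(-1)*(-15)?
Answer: -360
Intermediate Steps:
M(S) = -4 (M(S) = -1*6 - 1*(-2) = -6 + 2 = -4)
-6*M(-1)*(-15) = -6*(-4)*(-15) = 24*(-15) = -360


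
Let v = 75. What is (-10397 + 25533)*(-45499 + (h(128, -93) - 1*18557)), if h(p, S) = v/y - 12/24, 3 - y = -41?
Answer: -969533384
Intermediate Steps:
y = 44 (y = 3 - 1*(-41) = 3 + 41 = 44)
h(p, S) = 53/44 (h(p, S) = 75/44 - 12/24 = 75*(1/44) - 12*1/24 = 75/44 - ½ = 53/44)
(-10397 + 25533)*(-45499 + (h(128, -93) - 1*18557)) = (-10397 + 25533)*(-45499 + (53/44 - 1*18557)) = 15136*(-45499 + (53/44 - 18557)) = 15136*(-45499 - 816455/44) = 15136*(-2818411/44) = -969533384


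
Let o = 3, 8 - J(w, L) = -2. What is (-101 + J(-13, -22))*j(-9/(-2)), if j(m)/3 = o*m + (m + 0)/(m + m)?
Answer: -3822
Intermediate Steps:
J(w, L) = 10 (J(w, L) = 8 - 1*(-2) = 8 + 2 = 10)
j(m) = 3/2 + 9*m (j(m) = 3*(3*m + (m + 0)/(m + m)) = 3*(3*m + m/((2*m))) = 3*(3*m + m*(1/(2*m))) = 3*(3*m + ½) = 3*(½ + 3*m) = 3/2 + 9*m)
(-101 + J(-13, -22))*j(-9/(-2)) = (-101 + 10)*(3/2 + 9*(-9/(-2))) = -91*(3/2 + 9*(-9*(-½))) = -91*(3/2 + 9*(9/2)) = -91*(3/2 + 81/2) = -91*42 = -3822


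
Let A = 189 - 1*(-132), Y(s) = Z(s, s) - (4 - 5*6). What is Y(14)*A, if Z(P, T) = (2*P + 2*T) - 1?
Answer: 26001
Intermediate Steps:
Z(P, T) = -1 + 2*P + 2*T
Y(s) = 25 + 4*s (Y(s) = (-1 + 2*s + 2*s) - (4 - 5*6) = (-1 + 4*s) - (4 - 30) = (-1 + 4*s) - 1*(-26) = (-1 + 4*s) + 26 = 25 + 4*s)
A = 321 (A = 189 + 132 = 321)
Y(14)*A = (25 + 4*14)*321 = (25 + 56)*321 = 81*321 = 26001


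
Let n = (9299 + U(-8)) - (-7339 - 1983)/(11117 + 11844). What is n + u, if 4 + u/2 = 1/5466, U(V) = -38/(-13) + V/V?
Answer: 7582956572273/815781369 ≈ 9295.3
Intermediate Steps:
U(V) = 51/13 (U(V) = -38*(-1/13) + 1 = 38/13 + 1 = 51/13)
u = -21863/2733 (u = -8 + 2/5466 = -8 + 2*(1/5466) = -8 + 1/2733 = -21863/2733 ≈ -7.9996)
n = 2776978604/298493 (n = (9299 + 51/13) - (-7339 - 1983)/(11117 + 11844) = 120938/13 - (-9322)/22961 = 120938/13 - 1*(-9322/22961) = 120938/13 + 9322/22961 = 2776978604/298493 ≈ 9303.3)
n + u = 2776978604/298493 - 21863/2733 = 7582956572273/815781369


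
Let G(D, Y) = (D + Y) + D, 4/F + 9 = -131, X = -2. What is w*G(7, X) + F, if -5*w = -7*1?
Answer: 587/35 ≈ 16.771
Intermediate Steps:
F = -1/35 (F = 4/(-9 - 131) = 4/(-140) = 4*(-1/140) = -1/35 ≈ -0.028571)
G(D, Y) = Y + 2*D
w = 7/5 (w = -(-7)/5 = -1/5*(-7) = 7/5 ≈ 1.4000)
w*G(7, X) + F = 7*(-2 + 2*7)/5 - 1/35 = 7*(-2 + 14)/5 - 1/35 = (7/5)*12 - 1/35 = 84/5 - 1/35 = 587/35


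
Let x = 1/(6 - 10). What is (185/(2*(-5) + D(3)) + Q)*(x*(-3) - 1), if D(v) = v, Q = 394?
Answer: -2573/28 ≈ -91.893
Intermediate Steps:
x = -1/4 (x = 1/(-4) = -1/4 ≈ -0.25000)
(185/(2*(-5) + D(3)) + Q)*(x*(-3) - 1) = (185/(2*(-5) + 3) + 394)*(-1/4*(-3) - 1) = (185/(-10 + 3) + 394)*(3/4 - 1) = (185/(-7) + 394)*(-1/4) = (185*(-1/7) + 394)*(-1/4) = (-185/7 + 394)*(-1/4) = (2573/7)*(-1/4) = -2573/28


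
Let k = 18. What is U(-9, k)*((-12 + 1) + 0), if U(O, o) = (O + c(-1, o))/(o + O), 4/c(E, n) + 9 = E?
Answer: 517/45 ≈ 11.489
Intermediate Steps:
c(E, n) = 4/(-9 + E)
U(O, o) = (-⅖ + O)/(O + o) (U(O, o) = (O + 4/(-9 - 1))/(o + O) = (O + 4/(-10))/(O + o) = (O + 4*(-⅒))/(O + o) = (O - ⅖)/(O + o) = (-⅖ + O)/(O + o))
U(-9, k)*((-12 + 1) + 0) = ((-⅖ - 9)/(-9 + 18))*((-12 + 1) + 0) = (-47/5/9)*(-11 + 0) = ((⅑)*(-47/5))*(-11) = -47/45*(-11) = 517/45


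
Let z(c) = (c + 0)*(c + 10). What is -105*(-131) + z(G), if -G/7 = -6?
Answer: 15939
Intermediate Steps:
G = 42 (G = -7*(-6) = 42)
z(c) = c*(10 + c)
-105*(-131) + z(G) = -105*(-131) + 42*(10 + 42) = 13755 + 42*52 = 13755 + 2184 = 15939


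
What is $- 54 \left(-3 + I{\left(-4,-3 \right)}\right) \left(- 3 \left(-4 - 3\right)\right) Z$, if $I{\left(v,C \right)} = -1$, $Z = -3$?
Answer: $-13608$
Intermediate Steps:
$- 54 \left(-3 + I{\left(-4,-3 \right)}\right) \left(- 3 \left(-4 - 3\right)\right) Z = - 54 \left(-3 - 1\right) \left(- 3 \left(-4 - 3\right)\right) \left(-3\right) = - 54 \left(- 4 \left(\left(-3\right) \left(-7\right)\right)\right) \left(-3\right) = - 54 \left(\left(-4\right) 21\right) \left(-3\right) = \left(-54\right) \left(-84\right) \left(-3\right) = 4536 \left(-3\right) = -13608$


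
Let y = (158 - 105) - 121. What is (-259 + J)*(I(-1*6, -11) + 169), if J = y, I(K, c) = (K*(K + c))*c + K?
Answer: 313593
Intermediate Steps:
y = -68 (y = 53 - 121 = -68)
I(K, c) = K + K*c*(K + c) (I(K, c) = K*c*(K + c) + K = K + K*c*(K + c))
J = -68
(-259 + J)*(I(-1*6, -11) + 169) = (-259 - 68)*((-1*6)*(1 + (-11)² - 1*6*(-11)) + 169) = -327*(-6*(1 + 121 - 6*(-11)) + 169) = -327*(-6*(1 + 121 + 66) + 169) = -327*(-6*188 + 169) = -327*(-1128 + 169) = -327*(-959) = 313593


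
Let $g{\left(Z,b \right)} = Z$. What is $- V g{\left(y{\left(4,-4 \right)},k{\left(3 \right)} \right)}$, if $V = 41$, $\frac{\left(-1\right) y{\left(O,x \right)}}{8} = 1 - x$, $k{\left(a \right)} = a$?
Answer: $1640$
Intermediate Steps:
$y{\left(O,x \right)} = -8 + 8 x$ ($y{\left(O,x \right)} = - 8 \left(1 - x\right) = -8 + 8 x$)
$- V g{\left(y{\left(4,-4 \right)},k{\left(3 \right)} \right)} = \left(-1\right) 41 \left(-8 + 8 \left(-4\right)\right) = - 41 \left(-8 - 32\right) = \left(-41\right) \left(-40\right) = 1640$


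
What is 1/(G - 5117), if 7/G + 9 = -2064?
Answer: -2073/10607548 ≈ -0.00019543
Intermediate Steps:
G = -7/2073 (G = 7/(-9 - 2064) = 7/(-2073) = 7*(-1/2073) = -7/2073 ≈ -0.0033767)
1/(G - 5117) = 1/(-7/2073 - 5117) = 1/(-10607548/2073) = -2073/10607548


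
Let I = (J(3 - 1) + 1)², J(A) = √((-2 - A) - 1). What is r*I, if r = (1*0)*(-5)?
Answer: 0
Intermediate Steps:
J(A) = √(-3 - A)
I = (1 + I*√5)² (I = (√(-3 - (3 - 1)) + 1)² = (√(-3 - 1*2) + 1)² = (√(-3 - 2) + 1)² = (√(-5) + 1)² = (I*√5 + 1)² = (1 + I*√5)² ≈ -4.0 + 4.4721*I)
r = 0 (r = 0*(-5) = 0)
r*I = 0*(1 + I*√5)² = 0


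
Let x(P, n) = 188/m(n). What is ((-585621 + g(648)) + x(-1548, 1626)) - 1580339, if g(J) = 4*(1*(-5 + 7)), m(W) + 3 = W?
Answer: -3515339908/1623 ≈ -2.1660e+6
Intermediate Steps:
m(W) = -3 + W
x(P, n) = 188/(-3 + n)
g(J) = 8 (g(J) = 4*(1*2) = 4*2 = 8)
((-585621 + g(648)) + x(-1548, 1626)) - 1580339 = ((-585621 + 8) + 188/(-3 + 1626)) - 1580339 = (-585613 + 188/1623) - 1580339 = -950449711/1623 - 1580339 = -3515339908/1623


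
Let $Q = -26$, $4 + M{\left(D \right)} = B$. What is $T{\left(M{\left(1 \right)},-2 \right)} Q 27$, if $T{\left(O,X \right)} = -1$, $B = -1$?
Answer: $702$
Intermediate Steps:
$M{\left(D \right)} = -5$ ($M{\left(D \right)} = -4 - 1 = -5$)
$T{\left(M{\left(1 \right)},-2 \right)} Q 27 = \left(-1\right) \left(-26\right) 27 = 26 \cdot 27 = 702$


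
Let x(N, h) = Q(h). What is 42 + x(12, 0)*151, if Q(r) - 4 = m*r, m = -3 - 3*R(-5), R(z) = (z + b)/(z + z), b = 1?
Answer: 646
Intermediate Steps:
R(z) = (1 + z)/(2*z) (R(z) = (z + 1)/(z + z) = (1 + z)/((2*z)) = (1 + z)*(1/(2*z)) = (1 + z)/(2*z))
m = -21/5 (m = -3 - 3*(1 - 5)/(2*(-5)) = -3 - 3*(-1)*(-4)/(2*5) = -3 - 3*⅖ = -3 - 6/5 = -21/5 ≈ -4.2000)
Q(r) = 4 - 21*r/5
x(N, h) = 4 - 21*h/5
42 + x(12, 0)*151 = 42 + (4 - 21/5*0)*151 = 42 + (4 + 0)*151 = 42 + 4*151 = 42 + 604 = 646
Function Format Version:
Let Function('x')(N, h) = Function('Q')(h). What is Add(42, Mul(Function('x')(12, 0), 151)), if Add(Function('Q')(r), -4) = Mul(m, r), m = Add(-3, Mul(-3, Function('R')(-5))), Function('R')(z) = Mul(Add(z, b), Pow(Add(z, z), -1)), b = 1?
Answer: 646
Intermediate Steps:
Function('R')(z) = Mul(Rational(1, 2), Pow(z, -1), Add(1, z)) (Function('R')(z) = Mul(Add(z, 1), Pow(Add(z, z), -1)) = Mul(Add(1, z), Pow(Mul(2, z), -1)) = Mul(Add(1, z), Mul(Rational(1, 2), Pow(z, -1))) = Mul(Rational(1, 2), Pow(z, -1), Add(1, z)))
m = Rational(-21, 5) (m = Add(-3, Mul(-3, Mul(Rational(1, 2), Pow(-5, -1), Add(1, -5)))) = Add(-3, Mul(-3, Mul(Rational(1, 2), Rational(-1, 5), -4))) = Add(-3, Mul(-3, Rational(2, 5))) = Add(-3, Rational(-6, 5)) = Rational(-21, 5) ≈ -4.2000)
Function('Q')(r) = Add(4, Mul(Rational(-21, 5), r))
Function('x')(N, h) = Add(4, Mul(Rational(-21, 5), h))
Add(42, Mul(Function('x')(12, 0), 151)) = Add(42, Mul(Add(4, Mul(Rational(-21, 5), 0)), 151)) = Add(42, Mul(Add(4, 0), 151)) = Add(42, Mul(4, 151)) = Add(42, 604) = 646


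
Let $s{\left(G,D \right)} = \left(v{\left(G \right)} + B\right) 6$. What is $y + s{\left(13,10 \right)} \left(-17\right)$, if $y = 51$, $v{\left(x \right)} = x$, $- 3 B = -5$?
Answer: $-1445$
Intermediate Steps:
$B = \frac{5}{3}$ ($B = \left(- \frac{1}{3}\right) \left(-5\right) = \frac{5}{3} \approx 1.6667$)
$s{\left(G,D \right)} = 10 + 6 G$ ($s{\left(G,D \right)} = \left(G + \frac{5}{3}\right) 6 = \left(\frac{5}{3} + G\right) 6 = 10 + 6 G$)
$y + s{\left(13,10 \right)} \left(-17\right) = 51 + \left(10 + 6 \cdot 13\right) \left(-17\right) = 51 + \left(10 + 78\right) \left(-17\right) = 51 + 88 \left(-17\right) = 51 - 1496 = -1445$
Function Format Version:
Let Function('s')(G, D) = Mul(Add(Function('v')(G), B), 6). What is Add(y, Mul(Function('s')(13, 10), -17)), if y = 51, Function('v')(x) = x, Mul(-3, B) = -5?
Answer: -1445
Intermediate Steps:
B = Rational(5, 3) (B = Mul(Rational(-1, 3), -5) = Rational(5, 3) ≈ 1.6667)
Function('s')(G, D) = Add(10, Mul(6, G)) (Function('s')(G, D) = Mul(Add(G, Rational(5, 3)), 6) = Mul(Add(Rational(5, 3), G), 6) = Add(10, Mul(6, G)))
Add(y, Mul(Function('s')(13, 10), -17)) = Add(51, Mul(Add(10, Mul(6, 13)), -17)) = Add(51, Mul(Add(10, 78), -17)) = Add(51, Mul(88, -17)) = Add(51, -1496) = -1445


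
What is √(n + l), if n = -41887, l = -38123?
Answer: 3*I*√8890 ≈ 282.86*I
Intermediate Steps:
√(n + l) = √(-41887 - 38123) = √(-80010) = 3*I*√8890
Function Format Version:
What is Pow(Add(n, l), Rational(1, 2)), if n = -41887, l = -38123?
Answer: Mul(3, I, Pow(8890, Rational(1, 2))) ≈ Mul(282.86, I)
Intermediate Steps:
Pow(Add(n, l), Rational(1, 2)) = Pow(Add(-41887, -38123), Rational(1, 2)) = Pow(-80010, Rational(1, 2)) = Mul(3, I, Pow(8890, Rational(1, 2)))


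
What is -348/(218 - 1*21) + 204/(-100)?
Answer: -18747/4925 ≈ -3.8065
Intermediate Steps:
-348/(218 - 1*21) + 204/(-100) = -348/(218 - 21) + 204*(-1/100) = -348/197 - 51/25 = -18747/4925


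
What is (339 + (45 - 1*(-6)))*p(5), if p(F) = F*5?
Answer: 9750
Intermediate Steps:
p(F) = 5*F
(339 + (45 - 1*(-6)))*p(5) = (339 + (45 - 1*(-6)))*(5*5) = (339 + (45 + 6))*25 = (339 + 51)*25 = 390*25 = 9750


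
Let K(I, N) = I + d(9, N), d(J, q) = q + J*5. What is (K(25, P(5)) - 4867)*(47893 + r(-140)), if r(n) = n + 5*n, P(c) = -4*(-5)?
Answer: -224772181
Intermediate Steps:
P(c) = 20
d(J, q) = q + 5*J
r(n) = 6*n
K(I, N) = 45 + I + N (K(I, N) = I + (N + 5*9) = I + (N + 45) = I + (45 + N) = 45 + I + N)
(K(25, P(5)) - 4867)*(47893 + r(-140)) = ((45 + 25 + 20) - 4867)*(47893 + 6*(-140)) = (90 - 4867)*(47893 - 840) = -4777*47053 = -224772181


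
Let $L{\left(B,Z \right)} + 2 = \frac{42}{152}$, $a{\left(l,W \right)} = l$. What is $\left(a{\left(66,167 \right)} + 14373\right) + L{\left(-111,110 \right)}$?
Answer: $\frac{1097233}{76} \approx 14437.0$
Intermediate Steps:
$L{\left(B,Z \right)} = - \frac{131}{76}$ ($L{\left(B,Z \right)} = -2 + \frac{42}{152} = -2 + 42 \cdot \frac{1}{152} = -2 + \frac{21}{76} = - \frac{131}{76}$)
$\left(a{\left(66,167 \right)} + 14373\right) + L{\left(-111,110 \right)} = \left(66 + 14373\right) - \frac{131}{76} = 14439 - \frac{131}{76} = \frac{1097233}{76}$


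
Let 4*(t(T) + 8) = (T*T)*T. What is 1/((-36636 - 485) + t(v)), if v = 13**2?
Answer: 4/4678293 ≈ 8.5501e-7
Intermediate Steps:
v = 169
t(T) = -8 + T**3/4 (t(T) = -8 + ((T*T)*T)/4 = -8 + (T**2*T)/4 = -8 + T**3/4)
1/((-36636 - 485) + t(v)) = 1/((-36636 - 485) + (-8 + (1/4)*169**3)) = 1/(-37121 + (-8 + (1/4)*4826809)) = 1/(-37121 + (-8 + 4826809/4)) = 1/(-37121 + 4826777/4) = 1/(4678293/4) = 4/4678293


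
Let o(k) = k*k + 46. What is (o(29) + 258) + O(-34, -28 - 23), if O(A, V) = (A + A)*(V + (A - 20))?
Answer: 8285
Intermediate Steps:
o(k) = 46 + k² (o(k) = k² + 46 = 46 + k²)
O(A, V) = 2*A*(-20 + A + V) (O(A, V) = (2*A)*(V + (-20 + A)) = (2*A)*(-20 + A + V) = 2*A*(-20 + A + V))
(o(29) + 258) + O(-34, -28 - 23) = ((46 + 29²) + 258) + 2*(-34)*(-20 - 34 + (-28 - 23)) = ((46 + 841) + 258) + 2*(-34)*(-20 - 34 - 51) = (887 + 258) + 2*(-34)*(-105) = 1145 + 7140 = 8285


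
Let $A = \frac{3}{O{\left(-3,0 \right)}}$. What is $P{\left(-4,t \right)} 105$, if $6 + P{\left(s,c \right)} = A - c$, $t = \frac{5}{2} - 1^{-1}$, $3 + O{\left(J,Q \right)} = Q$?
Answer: $- \frac{1785}{2} \approx -892.5$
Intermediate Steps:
$O{\left(J,Q \right)} = -3 + Q$
$t = \frac{3}{2}$ ($t = 5 \cdot \frac{1}{2} - 1 = \frac{5}{2} - 1 = \frac{3}{2} \approx 1.5$)
$A = -1$ ($A = \frac{3}{-3 + 0} = \frac{3}{-3} = 3 \left(- \frac{1}{3}\right) = -1$)
$P{\left(s,c \right)} = -7 - c$ ($P{\left(s,c \right)} = -6 - \left(1 + c\right) = -7 - c$)
$P{\left(-4,t \right)} 105 = \left(-7 - \frac{3}{2}\right) 105 = \left(- \frac{17}{2}\right) 105 = - \frac{1785}{2}$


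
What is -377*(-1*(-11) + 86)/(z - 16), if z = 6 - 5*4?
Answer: 36569/30 ≈ 1219.0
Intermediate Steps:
z = -14 (z = 6 - 20 = -14)
-377*(-1*(-11) + 86)/(z - 16) = -377*(-1*(-11) + 86)/(-14 - 16) = -377*(11 + 86)/(-30) = -36569*(-1)/30 = -377*(-97/30) = 36569/30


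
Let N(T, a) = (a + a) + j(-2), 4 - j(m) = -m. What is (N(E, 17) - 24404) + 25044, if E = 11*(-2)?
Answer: 676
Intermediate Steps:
j(m) = 4 + m (j(m) = 4 - (-1)*m = 4 + m)
E = -22
N(T, a) = 2 + 2*a (N(T, a) = (a + a) + (4 - 2) = 2*a + 2 = 2 + 2*a)
(N(E, 17) - 24404) + 25044 = ((2 + 2*17) - 24404) + 25044 = ((2 + 34) - 24404) + 25044 = (36 - 24404) + 25044 = -24368 + 25044 = 676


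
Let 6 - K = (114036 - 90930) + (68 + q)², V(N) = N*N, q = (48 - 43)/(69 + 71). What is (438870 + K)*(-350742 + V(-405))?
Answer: -60185359777635/784 ≈ -7.6767e+10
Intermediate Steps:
q = 1/28 (q = 5/140 = 5*(1/140) = 1/28 ≈ 0.035714)
V(N) = N²
K = -21739425/784 (K = 6 - ((114036 - 90930) + (68 + 1/28)²) = 6 - (23106 + (1905/28)²) = 6 - (23106 + 3629025/784) = 6 - 1*21744129/784 = 6 - 21744129/784 = -21739425/784 ≈ -27729.)
(438870 + K)*(-350742 + V(-405)) = (438870 - 21739425/784)*(-350742 + (-405)²) = 322334655*(-350742 + 164025)/784 = (322334655/784)*(-186717) = -60185359777635/784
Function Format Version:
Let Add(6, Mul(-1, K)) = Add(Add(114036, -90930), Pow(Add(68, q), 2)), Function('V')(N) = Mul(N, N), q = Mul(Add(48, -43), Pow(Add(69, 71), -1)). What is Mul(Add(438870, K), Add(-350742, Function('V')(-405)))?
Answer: Rational(-60185359777635, 784) ≈ -7.6767e+10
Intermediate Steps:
q = Rational(1, 28) (q = Mul(5, Pow(140, -1)) = Mul(5, Rational(1, 140)) = Rational(1, 28) ≈ 0.035714)
Function('V')(N) = Pow(N, 2)
K = Rational(-21739425, 784) (K = Add(6, Mul(-1, Add(Add(114036, -90930), Pow(Add(68, Rational(1, 28)), 2)))) = Add(6, Mul(-1, Add(23106, Pow(Rational(1905, 28), 2)))) = Add(6, Mul(-1, Add(23106, Rational(3629025, 784)))) = Add(6, Mul(-1, Rational(21744129, 784))) = Add(6, Rational(-21744129, 784)) = Rational(-21739425, 784) ≈ -27729.)
Mul(Add(438870, K), Add(-350742, Function('V')(-405))) = Mul(Add(438870, Rational(-21739425, 784)), Add(-350742, Pow(-405, 2))) = Mul(Rational(322334655, 784), Add(-350742, 164025)) = Mul(Rational(322334655, 784), -186717) = Rational(-60185359777635, 784)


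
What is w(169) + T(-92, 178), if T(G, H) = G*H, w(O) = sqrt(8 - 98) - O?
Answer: -16545 + 3*I*sqrt(10) ≈ -16545.0 + 9.4868*I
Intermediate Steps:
w(O) = -O + 3*I*sqrt(10) (w(O) = sqrt(-90) - O = 3*I*sqrt(10) - O = -O + 3*I*sqrt(10))
w(169) + T(-92, 178) = (-1*169 + 3*I*sqrt(10)) - 92*178 = (-169 + 3*I*sqrt(10)) - 16376 = -16545 + 3*I*sqrt(10)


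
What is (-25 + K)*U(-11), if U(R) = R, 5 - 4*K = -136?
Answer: -451/4 ≈ -112.75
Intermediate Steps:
K = 141/4 (K = 5/4 - ¼*(-136) = 5/4 + 34 = 141/4 ≈ 35.250)
(-25 + K)*U(-11) = (-25 + 141/4)*(-11) = (41/4)*(-11) = -451/4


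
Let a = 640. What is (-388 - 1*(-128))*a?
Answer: -166400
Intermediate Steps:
(-388 - 1*(-128))*a = (-388 - 1*(-128))*640 = (-388 + 128)*640 = -260*640 = -166400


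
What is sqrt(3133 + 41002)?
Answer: sqrt(44135) ≈ 210.08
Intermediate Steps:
sqrt(3133 + 41002) = sqrt(44135)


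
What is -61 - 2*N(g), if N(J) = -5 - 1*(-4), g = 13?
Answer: -59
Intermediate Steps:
N(J) = -1 (N(J) = -5 + 4 = -1)
-61 - 2*N(g) = -61 - 2*(-1) = -61 + 2 = -59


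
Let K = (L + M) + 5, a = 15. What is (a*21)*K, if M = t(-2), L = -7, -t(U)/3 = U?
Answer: 1260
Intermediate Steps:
t(U) = -3*U
M = 6 (M = -3*(-2) = 6)
K = 4 (K = (-7 + 6) + 5 = -1 + 5 = 4)
(a*21)*K = (15*21)*4 = 315*4 = 1260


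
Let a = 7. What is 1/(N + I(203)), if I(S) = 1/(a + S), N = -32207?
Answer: -210/6763469 ≈ -3.1049e-5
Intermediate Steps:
I(S) = 1/(7 + S)
1/(N + I(203)) = 1/(-32207 + 1/(7 + 203)) = 1/(-32207 + 1/210) = 1/(-6763469/210) = -210/6763469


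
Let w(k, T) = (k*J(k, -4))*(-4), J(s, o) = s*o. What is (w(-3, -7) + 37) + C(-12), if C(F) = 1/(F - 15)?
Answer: 4886/27 ≈ 180.96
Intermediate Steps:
C(F) = 1/(-15 + F)
J(s, o) = o*s
w(k, T) = 16*k² (w(k, T) = (k*(-4*k))*(-4) = -4*k²*(-4) = 16*k²)
(w(-3, -7) + 37) + C(-12) = (16*(-3)² + 37) + 1/(-15 - 12) = (16*9 + 37) + 1/(-27) = (144 + 37) - 1/27 = 181 - 1/27 = 4886/27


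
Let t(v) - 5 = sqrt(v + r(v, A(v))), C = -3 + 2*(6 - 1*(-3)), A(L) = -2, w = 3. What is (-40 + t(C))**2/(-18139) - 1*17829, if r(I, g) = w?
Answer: -29400134/1649 + 210*sqrt(2)/18139 ≈ -17829.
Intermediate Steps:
r(I, g) = 3
C = 15 (C = -3 + 2*(6 + 3) = -3 + 2*9 = -3 + 18 = 15)
t(v) = 5 + sqrt(3 + v) (t(v) = 5 + sqrt(v + 3) = 5 + sqrt(3 + v))
(-40 + t(C))**2/(-18139) - 1*17829 = (-40 + (5 + sqrt(3 + 15)))**2/(-18139) - 1*17829 = (-40 + (5 + sqrt(18)))**2*(-1/18139) - 17829 = (-40 + (5 + 3*sqrt(2)))**2*(-1/18139) - 17829 = (-35 + 3*sqrt(2))**2*(-1/18139) - 17829 = -(-35 + 3*sqrt(2))**2/18139 - 17829 = -17829 - (-35 + 3*sqrt(2))**2/18139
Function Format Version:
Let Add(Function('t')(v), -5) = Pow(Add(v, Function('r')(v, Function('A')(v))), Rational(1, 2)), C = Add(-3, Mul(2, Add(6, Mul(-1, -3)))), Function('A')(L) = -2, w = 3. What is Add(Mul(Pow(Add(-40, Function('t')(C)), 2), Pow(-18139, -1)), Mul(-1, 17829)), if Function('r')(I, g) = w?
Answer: Add(Rational(-29400134, 1649), Mul(Rational(210, 18139), Pow(2, Rational(1, 2)))) ≈ -17829.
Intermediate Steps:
Function('r')(I, g) = 3
C = 15 (C = Add(-3, Mul(2, Add(6, 3))) = Add(-3, Mul(2, 9)) = Add(-3, 18) = 15)
Function('t')(v) = Add(5, Pow(Add(3, v), Rational(1, 2))) (Function('t')(v) = Add(5, Pow(Add(v, 3), Rational(1, 2))) = Add(5, Pow(Add(3, v), Rational(1, 2))))
Add(Mul(Pow(Add(-40, Function('t')(C)), 2), Pow(-18139, -1)), Mul(-1, 17829)) = Add(Mul(Pow(Add(-40, Add(5, Pow(Add(3, 15), Rational(1, 2)))), 2), Pow(-18139, -1)), Mul(-1, 17829)) = Add(Mul(Pow(Add(-40, Add(5, Pow(18, Rational(1, 2)))), 2), Rational(-1, 18139)), -17829) = Add(Mul(Pow(Add(-40, Add(5, Mul(3, Pow(2, Rational(1, 2))))), 2), Rational(-1, 18139)), -17829) = Add(Mul(Pow(Add(-35, Mul(3, Pow(2, Rational(1, 2)))), 2), Rational(-1, 18139)), -17829) = Add(Mul(Rational(-1, 18139), Pow(Add(-35, Mul(3, Pow(2, Rational(1, 2)))), 2)), -17829) = Add(-17829, Mul(Rational(-1, 18139), Pow(Add(-35, Mul(3, Pow(2, Rational(1, 2)))), 2)))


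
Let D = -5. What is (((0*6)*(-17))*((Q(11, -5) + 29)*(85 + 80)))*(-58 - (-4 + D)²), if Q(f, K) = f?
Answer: 0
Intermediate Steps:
(((0*6)*(-17))*((Q(11, -5) + 29)*(85 + 80)))*(-58 - (-4 + D)²) = (((0*6)*(-17))*((11 + 29)*(85 + 80)))*(-58 - (-4 - 5)²) = ((0*(-17))*(40*165))*(-58 - 1*(-9)²) = (0*6600)*(-58 - 1*81) = 0*(-58 - 81) = 0*(-139) = 0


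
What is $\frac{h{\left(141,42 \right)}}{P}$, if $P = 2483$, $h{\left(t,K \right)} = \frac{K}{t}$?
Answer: $\frac{14}{116701} \approx 0.00011996$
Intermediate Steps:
$\frac{h{\left(141,42 \right)}}{P} = \frac{42 \cdot \frac{1}{141}}{2483} = 42 \cdot \frac{1}{141} \cdot \frac{1}{2483} = \frac{14}{47} \cdot \frac{1}{2483} = \frac{14}{116701}$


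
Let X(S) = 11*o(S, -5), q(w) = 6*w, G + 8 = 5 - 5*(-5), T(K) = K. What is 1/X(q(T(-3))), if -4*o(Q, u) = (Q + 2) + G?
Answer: -2/33 ≈ -0.060606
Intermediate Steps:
G = 22 (G = -8 + (5 - 5*(-5)) = -8 + (5 + 25) = -8 + 30 = 22)
o(Q, u) = -6 - Q/4 (o(Q, u) = -((Q + 2) + 22)/4 = -((2 + Q) + 22)/4 = -(24 + Q)/4 = -6 - Q/4)
X(S) = -66 - 11*S/4 (X(S) = 11*(-6 - S/4) = -66 - 11*S/4)
1/X(q(T(-3))) = 1/(-66 - 33*(-3)/2) = 1/(-66 - 11/4*(-18)) = 1/(-66 + 99/2) = 1/(-33/2) = -2/33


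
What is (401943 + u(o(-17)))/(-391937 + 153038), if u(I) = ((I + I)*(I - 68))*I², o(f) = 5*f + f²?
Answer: -769863517/79633 ≈ -9667.6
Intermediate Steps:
o(f) = f² + 5*f
u(I) = 2*I³*(-68 + I) (u(I) = ((2*I)*(-68 + I))*I² = (2*I*(-68 + I))*I² = 2*I³*(-68 + I))
(401943 + u(o(-17)))/(-391937 + 153038) = (401943 + 2*(-17*(5 - 17))³*(-68 - 17*(5 - 17)))/(-391937 + 153038) = (401943 + 2*(-17*(-12))³*(-68 - 17*(-12)))/(-238899) = (401943 + 2*204³*(-68 + 204))*(-1/238899) = (401943 + 2*8489664*136)*(-1/238899) = (401943 + 2309188608)*(-1/238899) = 2309590551*(-1/238899) = -769863517/79633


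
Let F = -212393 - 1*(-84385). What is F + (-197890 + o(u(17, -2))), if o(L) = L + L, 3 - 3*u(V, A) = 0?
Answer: -325896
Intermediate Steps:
u(V, A) = 1 (u(V, A) = 1 - ⅓*0 = 1 + 0 = 1)
o(L) = 2*L
F = -128008 (F = -212393 + 84385 = -128008)
F + (-197890 + o(u(17, -2))) = -128008 + (-197890 + 2*1) = -128008 + (-197890 + 2) = -128008 - 197888 = -325896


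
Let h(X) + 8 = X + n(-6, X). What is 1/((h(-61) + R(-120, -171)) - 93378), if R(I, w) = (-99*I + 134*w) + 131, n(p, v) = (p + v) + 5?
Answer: -1/104412 ≈ -9.5774e-6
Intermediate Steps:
n(p, v) = 5 + p + v
R(I, w) = 131 - 99*I + 134*w
h(X) = -9 + 2*X (h(X) = -8 + (X + (5 - 6 + X)) = -8 + (X + (-1 + X)) = -8 + (-1 + 2*X) = -9 + 2*X)
1/((h(-61) + R(-120, -171)) - 93378) = 1/(((-9 + 2*(-61)) + (131 - 99*(-120) + 134*(-171))) - 93378) = 1/(((-9 - 122) + (131 + 11880 - 22914)) - 93378) = 1/((-131 - 10903) - 93378) = 1/(-11034 - 93378) = 1/(-104412) = -1/104412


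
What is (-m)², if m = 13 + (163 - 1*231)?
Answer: 3025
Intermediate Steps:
m = -55 (m = 13 + (163 - 231) = 13 - 68 = -55)
(-m)² = (-1*(-55))² = 55² = 3025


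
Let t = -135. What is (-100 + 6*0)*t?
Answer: 13500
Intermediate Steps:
(-100 + 6*0)*t = (-100 + 6*0)*(-135) = (-100 + 0)*(-135) = -100*(-135) = 13500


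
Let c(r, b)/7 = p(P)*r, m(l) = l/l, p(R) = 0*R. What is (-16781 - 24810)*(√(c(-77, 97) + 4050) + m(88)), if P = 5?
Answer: -41591 - 1871595*√2 ≈ -2.6884e+6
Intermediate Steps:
p(R) = 0
m(l) = 1
c(r, b) = 0 (c(r, b) = 7*(0*r) = 7*0 = 0)
(-16781 - 24810)*(√(c(-77, 97) + 4050) + m(88)) = (-16781 - 24810)*(√(0 + 4050) + 1) = -41591*(√4050 + 1) = -41591*(45*√2 + 1) = -41591*(1 + 45*√2) = -41591 - 1871595*√2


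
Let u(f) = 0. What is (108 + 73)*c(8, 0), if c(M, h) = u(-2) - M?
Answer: -1448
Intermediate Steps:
c(M, h) = -M (c(M, h) = 0 - M = -M)
(108 + 73)*c(8, 0) = (108 + 73)*(-1*8) = 181*(-8) = -1448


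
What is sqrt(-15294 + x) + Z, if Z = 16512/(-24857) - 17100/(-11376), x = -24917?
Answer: 6589283/7854812 + I*sqrt(40211) ≈ 0.83889 + 200.53*I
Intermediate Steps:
Z = 6589283/7854812 (Z = 16512*(-1/24857) - 17100*(-1/11376) = -16512/24857 + 475/316 = 6589283/7854812 ≈ 0.83888)
sqrt(-15294 + x) + Z = sqrt(-15294 - 24917) + 6589283/7854812 = sqrt(-40211) + 6589283/7854812 = I*sqrt(40211) + 6589283/7854812 = 6589283/7854812 + I*sqrt(40211)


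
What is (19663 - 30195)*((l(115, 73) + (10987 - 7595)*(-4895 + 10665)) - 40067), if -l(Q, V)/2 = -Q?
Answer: -205711055596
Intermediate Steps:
l(Q, V) = 2*Q (l(Q, V) = -(-2)*Q = 2*Q)
(19663 - 30195)*((l(115, 73) + (10987 - 7595)*(-4895 + 10665)) - 40067) = (19663 - 30195)*((2*115 + (10987 - 7595)*(-4895 + 10665)) - 40067) = -10532*((230 + 3392*5770) - 40067) = -10532*((230 + 19571840) - 40067) = -10532*(19572070 - 40067) = -10532*19532003 = -205711055596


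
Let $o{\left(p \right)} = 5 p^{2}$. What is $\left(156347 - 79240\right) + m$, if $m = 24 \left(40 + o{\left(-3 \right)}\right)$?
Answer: $79147$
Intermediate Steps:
$m = 2040$ ($m = 24 \left(40 + 5 \left(-3\right)^{2}\right) = 24 \left(40 + 5 \cdot 9\right) = 24 \left(40 + 45\right) = 24 \cdot 85 = 2040$)
$\left(156347 - 79240\right) + m = \left(156347 - 79240\right) + 2040 = 77107 + 2040 = 79147$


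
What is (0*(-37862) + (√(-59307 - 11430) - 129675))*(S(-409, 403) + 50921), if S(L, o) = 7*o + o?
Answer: -7021252875 + 54145*I*√70737 ≈ -7.0213e+9 + 1.4401e+7*I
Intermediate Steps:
S(L, o) = 8*o
(0*(-37862) + (√(-59307 - 11430) - 129675))*(S(-409, 403) + 50921) = (0*(-37862) + (√(-59307 - 11430) - 129675))*(8*403 + 50921) = (0 + (√(-70737) - 129675))*(3224 + 50921) = (0 + (I*√70737 - 129675))*54145 = (0 + (-129675 + I*√70737))*54145 = (-129675 + I*√70737)*54145 = -7021252875 + 54145*I*√70737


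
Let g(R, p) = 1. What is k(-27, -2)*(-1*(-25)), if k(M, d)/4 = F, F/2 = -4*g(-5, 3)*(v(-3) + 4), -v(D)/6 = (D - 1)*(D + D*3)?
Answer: 227200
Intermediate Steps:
v(D) = -24*D*(-1 + D) (v(D) = -6*(D - 1)*(D + D*3) = -6*(-1 + D)*(D + 3*D) = -6*(-1 + D)*4*D = -24*D*(-1 + D))
F = 2272 (F = 2*(-4*(24*(-3)*(1 - 1*(-3)) + 4)) = 2*(-4*(24*(-3)*(1 + 3) + 4)) = 2*(-4*(24*(-3)*4 + 4)) = 2*(-4*(-288 + 4)) = 2*(-4*(-284)) = 2*1136 = 2272)
k(M, d) = 9088 (k(M, d) = 4*2272 = 9088)
k(-27, -2)*(-1*(-25)) = 9088*(-1*(-25)) = 9088*25 = 227200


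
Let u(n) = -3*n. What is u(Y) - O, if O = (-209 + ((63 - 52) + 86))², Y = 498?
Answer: -14038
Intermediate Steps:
O = 12544 (O = (-209 + (11 + 86))² = (-209 + 97)² = (-112)² = 12544)
u(Y) - O = -3*498 - 1*12544 = -1494 - 12544 = -14038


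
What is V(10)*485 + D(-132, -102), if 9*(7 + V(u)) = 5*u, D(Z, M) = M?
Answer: -7223/9 ≈ -802.56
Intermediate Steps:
V(u) = -7 + 5*u/9 (V(u) = -7 + (5*u)/9 = -7 + 5*u/9)
V(10)*485 + D(-132, -102) = (-7 + (5/9)*10)*485 - 102 = (-7 + 50/9)*485 - 102 = -13/9*485 - 102 = -6305/9 - 102 = -7223/9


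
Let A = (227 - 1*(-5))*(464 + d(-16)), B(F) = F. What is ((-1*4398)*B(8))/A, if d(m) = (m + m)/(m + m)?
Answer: -1466/4495 ≈ -0.32614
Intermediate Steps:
d(m) = 1 (d(m) = (2*m)/((2*m)) = (2*m)*(1/(2*m)) = 1)
A = 107880 (A = (227 - 1*(-5))*(464 + 1) = (227 + 5)*465 = 232*465 = 107880)
((-1*4398)*B(8))/A = (-1*4398*8)/107880 = -4398*8*(1/107880) = -35184*1/107880 = -1466/4495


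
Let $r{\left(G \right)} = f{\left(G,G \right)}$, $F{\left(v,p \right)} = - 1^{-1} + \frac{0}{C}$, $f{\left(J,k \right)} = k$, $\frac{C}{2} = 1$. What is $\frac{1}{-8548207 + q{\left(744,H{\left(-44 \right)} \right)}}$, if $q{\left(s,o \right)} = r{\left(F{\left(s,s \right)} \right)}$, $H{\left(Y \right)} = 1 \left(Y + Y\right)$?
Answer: $- \frac{1}{8548208} \approx -1.1698 \cdot 10^{-7}$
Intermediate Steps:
$C = 2$ ($C = 2 \cdot 1 = 2$)
$H{\left(Y \right)} = 2 Y$ ($H{\left(Y \right)} = 1 \cdot 2 Y = 2 Y$)
$F{\left(v,p \right)} = -1$ ($F{\left(v,p \right)} = - 1^{-1} + \frac{0}{2} = \left(-1\right) 1 + 0 \cdot \frac{1}{2} = -1 + 0 = -1$)
$r{\left(G \right)} = G$
$q{\left(s,o \right)} = -1$
$\frac{1}{-8548207 + q{\left(744,H{\left(-44 \right)} \right)}} = \frac{1}{-8548207 - 1} = \frac{1}{-8548208} = - \frac{1}{8548208}$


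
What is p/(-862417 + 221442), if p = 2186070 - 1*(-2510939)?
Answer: -4697009/640975 ≈ -7.3279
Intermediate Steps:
p = 4697009 (p = 2186070 + 2510939 = 4697009)
p/(-862417 + 221442) = 4697009/(-862417 + 221442) = 4697009/(-640975) = 4697009*(-1/640975) = -4697009/640975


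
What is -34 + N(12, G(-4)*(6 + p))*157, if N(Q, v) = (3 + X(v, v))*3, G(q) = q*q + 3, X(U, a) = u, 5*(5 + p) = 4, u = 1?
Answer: 1850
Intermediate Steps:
p = -21/5 (p = -5 + (1/5)*4 = -5 + 4/5 = -21/5 ≈ -4.2000)
X(U, a) = 1
G(q) = 3 + q**2 (G(q) = q**2 + 3 = 3 + q**2)
N(Q, v) = 12 (N(Q, v) = (3 + 1)*3 = 4*3 = 12)
-34 + N(12, G(-4)*(6 + p))*157 = -34 + 12*157 = -34 + 1884 = 1850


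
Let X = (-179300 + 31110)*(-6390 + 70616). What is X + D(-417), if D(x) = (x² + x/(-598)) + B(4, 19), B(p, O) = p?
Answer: -5691451273689/598 ≈ -9.5175e+9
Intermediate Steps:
D(x) = 4 + x² - x/598 (D(x) = (x² + x/(-598)) + 4 = (x² - x/598) + 4 = 4 + x² - x/598)
X = -9517650940 (X = -148190*64226 = -9517650940)
X + D(-417) = -9517650940 + (4 + (-417)² - 1/598*(-417)) = -9517650940 + (4 + 173889 + 417/598) = -9517650940 + 103988431/598 = -5691451273689/598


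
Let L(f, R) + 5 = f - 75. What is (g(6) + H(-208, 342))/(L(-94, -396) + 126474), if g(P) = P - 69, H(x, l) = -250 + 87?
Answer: -113/63150 ≈ -0.0017894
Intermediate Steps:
L(f, R) = -80 + f (L(f, R) = -5 + (f - 75) = -5 + (-75 + f) = -80 + f)
H(x, l) = -163
g(P) = -69 + P
(g(6) + H(-208, 342))/(L(-94, -396) + 126474) = ((-69 + 6) - 163)/((-80 - 94) + 126474) = (-63 - 163)/(-174 + 126474) = -226/126300 = -226*1/126300 = -113/63150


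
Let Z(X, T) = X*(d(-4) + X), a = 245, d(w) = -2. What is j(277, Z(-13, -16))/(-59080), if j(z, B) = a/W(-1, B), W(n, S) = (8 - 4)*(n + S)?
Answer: -7/1309888 ≈ -5.3440e-6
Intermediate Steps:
W(n, S) = 4*S + 4*n (W(n, S) = 4*(S + n) = 4*S + 4*n)
Z(X, T) = X*(-2 + X)
j(z, B) = 245/(-4 + 4*B) (j(z, B) = 245/(4*B + 4*(-1)) = 245/(4*B - 4) = 245/(-4 + 4*B))
j(277, Z(-13, -16))/(-59080) = (245/(4*(-1 - 13*(-2 - 13))))/(-59080) = (245/(4*(-1 - 13*(-15))))*(-1/59080) = (245/(4*(-1 + 195)))*(-1/59080) = ((245/4)/194)*(-1/59080) = ((245/4)*(1/194))*(-1/59080) = (245/776)*(-1/59080) = -7/1309888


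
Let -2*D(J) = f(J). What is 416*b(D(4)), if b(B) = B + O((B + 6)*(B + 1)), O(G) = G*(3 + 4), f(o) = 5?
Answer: -16328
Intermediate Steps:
D(J) = -5/2 (D(J) = -½*5 = -5/2)
O(G) = 7*G (O(G) = G*7 = 7*G)
b(B) = B + 7*(1 + B)*(6 + B) (b(B) = B + 7*((B + 6)*(B + 1)) = B + 7*((6 + B)*(1 + B)) = B + 7*((1 + B)*(6 + B)) = B + 7*(1 + B)*(6 + B))
416*b(D(4)) = 416*(42 + 7*(-5/2)² + 50*(-5/2)) = 416*(42 + 7*(25/4) - 125) = 416*(42 + 175/4 - 125) = 416*(-157/4) = -16328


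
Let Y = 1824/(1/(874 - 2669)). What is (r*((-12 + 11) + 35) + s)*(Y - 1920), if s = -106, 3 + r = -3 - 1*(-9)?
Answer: 13104000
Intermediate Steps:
r = 3 (r = -3 + (-3 - 1*(-9)) = -3 + (-3 + 9) = -3 + 6 = 3)
Y = -3274080 (Y = 1824/(1/(-1795)) = 1824/(-1/1795) = 1824*(-1795) = -3274080)
(r*((-12 + 11) + 35) + s)*(Y - 1920) = (3*((-12 + 11) + 35) - 106)*(-3274080 - 1920) = (3*(-1 + 35) - 106)*(-3276000) = (3*34 - 106)*(-3276000) = (102 - 106)*(-3276000) = -4*(-3276000) = 13104000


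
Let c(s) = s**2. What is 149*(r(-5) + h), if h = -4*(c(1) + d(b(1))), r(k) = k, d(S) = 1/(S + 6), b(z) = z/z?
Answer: -9983/7 ≈ -1426.1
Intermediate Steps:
b(z) = 1
d(S) = 1/(6 + S)
h = -32/7 (h = -4*(1**2 + 1/(6 + 1)) = -4*(1 + 1/7) = -4*8/7 = -32/7 ≈ -4.5714)
149*(r(-5) + h) = 149*(-5 - 32/7) = 149*(-67/7) = -9983/7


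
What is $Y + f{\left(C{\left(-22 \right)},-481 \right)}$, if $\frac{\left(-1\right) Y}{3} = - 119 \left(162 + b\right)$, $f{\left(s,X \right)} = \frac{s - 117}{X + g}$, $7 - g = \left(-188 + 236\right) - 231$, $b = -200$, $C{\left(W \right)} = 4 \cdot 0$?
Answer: $- \frac{1315863}{97} \approx -13566.0$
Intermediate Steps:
$C{\left(W \right)} = 0$
$g = 190$ ($g = 7 - \left(\left(-188 + 236\right) - 231\right) = 7 - \left(48 - 231\right) = 7 - -183 = 7 + 183 = 190$)
$f{\left(s,X \right)} = \frac{-117 + s}{190 + X}$ ($f{\left(s,X \right)} = \frac{s - 117}{X + 190} = \frac{-117 + s}{190 + X}$)
$Y = -13566$ ($Y = - 3 \left(- 119 \left(162 - 200\right)\right) = - 3 \left(\left(-119\right) \left(-38\right)\right) = \left(-3\right) 4522 = -13566$)
$Y + f{\left(C{\left(-22 \right)},-481 \right)} = -13566 + \frac{-117 + 0}{190 - 481} = -13566 + \frac{1}{-291} \left(-117\right) = -13566 - - \frac{39}{97} = -13566 + \frac{39}{97} = - \frac{1315863}{97}$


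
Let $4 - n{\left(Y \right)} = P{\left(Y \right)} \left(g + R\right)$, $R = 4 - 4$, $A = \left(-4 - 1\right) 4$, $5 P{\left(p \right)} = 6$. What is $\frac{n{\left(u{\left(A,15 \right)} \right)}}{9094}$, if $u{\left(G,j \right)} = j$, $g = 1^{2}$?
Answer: $\frac{7}{22735} \approx 0.0003079$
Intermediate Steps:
$g = 1$
$P{\left(p \right)} = \frac{6}{5}$ ($P{\left(p \right)} = \frac{1}{5} \cdot 6 = \frac{6}{5}$)
$A = -20$ ($A = \left(-5\right) 4 = -20$)
$R = 0$ ($R = 4 - 4 = 0$)
$n{\left(Y \right)} = \frac{14}{5}$ ($n{\left(Y \right)} = 4 - \frac{6 \left(1 + 0\right)}{5} = 4 - \frac{6}{5} \cdot 1 = 4 - \frac{6}{5} = \frac{14}{5}$)
$\frac{n{\left(u{\left(A,15 \right)} \right)}}{9094} = \frac{14}{5 \cdot 9094} = \frac{14}{5} \cdot \frac{1}{9094} = \frac{7}{22735}$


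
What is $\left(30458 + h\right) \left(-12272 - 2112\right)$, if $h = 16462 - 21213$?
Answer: $-369769488$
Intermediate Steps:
$h = -4751$ ($h = 16462 - 21213 = -4751$)
$\left(30458 + h\right) \left(-12272 - 2112\right) = \left(30458 - 4751\right) \left(-12272 - 2112\right) = 25707 \left(-14384\right) = -369769488$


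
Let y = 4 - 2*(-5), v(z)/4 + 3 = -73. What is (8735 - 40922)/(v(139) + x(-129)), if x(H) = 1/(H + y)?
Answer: 3701505/34961 ≈ 105.88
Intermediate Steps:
v(z) = -304 (v(z) = -12 + 4*(-73) = -12 - 292 = -304)
y = 14 (y = 4 + 10 = 14)
x(H) = 1/(14 + H) (x(H) = 1/(H + 14) = 1/(14 + H))
(8735 - 40922)/(v(139) + x(-129)) = (8735 - 40922)/(-304 + 1/(14 - 129)) = -32187/(-304 + 1/(-115)) = -32187/(-304 - 1/115) = -32187/(-34961/115) = -32187*(-115/34961) = 3701505/34961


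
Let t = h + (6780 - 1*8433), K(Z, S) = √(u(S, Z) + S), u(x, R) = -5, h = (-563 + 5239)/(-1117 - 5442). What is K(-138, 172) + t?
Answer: -1549529/937 + √167 ≈ -1640.8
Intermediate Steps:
h = -668/937 (h = 4676/(-6559) = 4676*(-1/6559) = -668/937 ≈ -0.71291)
K(Z, S) = √(-5 + S)
t = -1549529/937 (t = -668/937 + (6780 - 1*8433) = -668/937 + (6780 - 8433) = -668/937 - 1653 = -1549529/937 ≈ -1653.7)
K(-138, 172) + t = √(-5 + 172) - 1549529/937 = √167 - 1549529/937 = -1549529/937 + √167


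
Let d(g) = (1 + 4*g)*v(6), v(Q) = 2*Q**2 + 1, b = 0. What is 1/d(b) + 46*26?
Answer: 87309/73 ≈ 1196.0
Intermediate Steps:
v(Q) = 1 + 2*Q**2
d(g) = 73 + 292*g (d(g) = (1 + 4*g)*(1 + 2*6**2) = (1 + 4*g)*(1 + 2*36) = (1 + 4*g)*(1 + 72) = (1 + 4*g)*73 = 73 + 292*g)
1/d(b) + 46*26 = 1/(73 + 292*0) + 46*26 = 1/(73 + 0) + 1196 = 1/73 + 1196 = 87309/73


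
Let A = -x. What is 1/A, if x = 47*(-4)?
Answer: 1/188 ≈ 0.0053191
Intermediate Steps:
x = -188
A = 188 (A = -1*(-188) = 188)
1/A = 1/188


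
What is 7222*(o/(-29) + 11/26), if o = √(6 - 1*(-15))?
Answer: 39721/13 - 7222*√21/29 ≈ 1914.2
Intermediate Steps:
o = √21 (o = √(6 + 15) = √21 ≈ 4.5826)
7222*(o/(-29) + 11/26) = 7222*(√21/(-29) + 11/26) = 7222*(√21*(-1/29) + 11*(1/26)) = 7222*(-√21/29 + 11/26) = 7222*(11/26 - √21/29) = 39721/13 - 7222*√21/29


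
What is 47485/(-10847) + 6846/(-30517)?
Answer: -1523358307/331017899 ≈ -4.6020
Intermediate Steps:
47485/(-10847) + 6846/(-30517) = 47485*(-1/10847) + 6846*(-1/30517) = -47485/10847 - 6846/30517 = -1523358307/331017899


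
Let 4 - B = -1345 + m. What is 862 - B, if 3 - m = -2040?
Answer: 1556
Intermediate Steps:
m = 2043 (m = 3 - 1*(-2040) = 3 + 2040 = 2043)
B = -694 (B = 4 - (-1345 + 2043) = 4 - 1*698 = 4 - 698 = -694)
862 - B = 862 - 1*(-694) = 862 + 694 = 1556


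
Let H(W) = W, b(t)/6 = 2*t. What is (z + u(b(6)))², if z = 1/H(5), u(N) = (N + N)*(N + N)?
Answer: 10749749761/25 ≈ 4.2999e+8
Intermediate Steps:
b(t) = 12*t (b(t) = 6*(2*t) = 12*t)
u(N) = 4*N² (u(N) = (2*N)*(2*N) = 4*N²)
z = ⅕ (z = 1/5 = ⅕ ≈ 0.20000)
(z + u(b(6)))² = (⅕ + 4*(12*6)²)² = (⅕ + 4*72²)² = (⅕ + 4*5184)² = (⅕ + 20736)² = (103681/5)² = 10749749761/25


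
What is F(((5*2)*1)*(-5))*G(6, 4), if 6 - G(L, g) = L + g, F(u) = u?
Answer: 200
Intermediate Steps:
G(L, g) = 6 - L - g (G(L, g) = 6 - (L + g) = 6 + (-L - g) = 6 - L - g)
F(((5*2)*1)*(-5))*G(6, 4) = (((5*2)*1)*(-5))*(6 - 1*6 - 1*4) = ((10*1)*(-5))*(6 - 6 - 4) = (10*(-5))*(-4) = -50*(-4) = 200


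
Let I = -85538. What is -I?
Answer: 85538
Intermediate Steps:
-I = -1*(-85538) = 85538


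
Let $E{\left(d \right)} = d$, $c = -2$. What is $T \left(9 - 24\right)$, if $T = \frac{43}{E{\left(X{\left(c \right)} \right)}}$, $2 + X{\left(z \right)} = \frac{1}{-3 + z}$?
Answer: $\frac{3225}{11} \approx 293.18$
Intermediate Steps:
$X{\left(z \right)} = -2 + \frac{1}{-3 + z}$
$T = - \frac{215}{11}$ ($T = \frac{43}{\frac{1}{-3 - 2} \left(7 - -4\right)} = \frac{43}{\frac{1}{-5} \left(7 + 4\right)} = \frac{43}{\left(- \frac{1}{5}\right) 11} = \frac{43}{- \frac{11}{5}} = 43 \left(- \frac{5}{11}\right) = - \frac{215}{11} \approx -19.545$)
$T \left(9 - 24\right) = - \frac{215 \left(9 - 24\right)}{11} = \left(- \frac{215}{11}\right) \left(-15\right) = \frac{3225}{11}$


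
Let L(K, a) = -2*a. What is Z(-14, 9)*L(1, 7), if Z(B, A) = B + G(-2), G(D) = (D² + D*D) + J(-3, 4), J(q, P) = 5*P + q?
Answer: -154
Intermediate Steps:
J(q, P) = q + 5*P
G(D) = 17 + 2*D² (G(D) = (D² + D*D) + (-3 + 5*4) = (D² + D²) + (-3 + 20) = 2*D² + 17 = 17 + 2*D²)
Z(B, A) = 25 + B (Z(B, A) = B + (17 + 2*(-2)²) = B + (17 + 2*4) = B + (17 + 8) = B + 25 = 25 + B)
Z(-14, 9)*L(1, 7) = (25 - 14)*(-2*7) = 11*(-14) = -154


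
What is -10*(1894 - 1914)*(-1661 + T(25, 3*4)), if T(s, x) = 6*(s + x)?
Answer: -287800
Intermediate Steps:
T(s, x) = 6*s + 6*x
-10*(1894 - 1914)*(-1661 + T(25, 3*4)) = -10*(1894 - 1914)*(-1661 + (6*25 + 6*(3*4))) = -(-200)*(-1661 + (150 + 6*12)) = -(-200)*(-1661 + (150 + 72)) = -(-200)*(-1661 + 222) = -(-200)*(-1439) = -10*28780 = -287800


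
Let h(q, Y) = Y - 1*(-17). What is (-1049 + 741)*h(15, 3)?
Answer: -6160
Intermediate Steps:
h(q, Y) = 17 + Y (h(q, Y) = Y + 17 = 17 + Y)
(-1049 + 741)*h(15, 3) = (-1049 + 741)*(17 + 3) = -308*20 = -6160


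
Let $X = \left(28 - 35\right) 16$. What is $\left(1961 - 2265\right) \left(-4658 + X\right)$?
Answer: $1450080$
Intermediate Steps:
$X = -112$ ($X = \left(-7\right) 16 = -112$)
$\left(1961 - 2265\right) \left(-4658 + X\right) = \left(1961 - 2265\right) \left(-4658 - 112\right) = \left(-304\right) \left(-4770\right) = 1450080$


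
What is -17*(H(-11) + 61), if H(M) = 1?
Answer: -1054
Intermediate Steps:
-17*(H(-11) + 61) = -17*(1 + 61) = -17*62 = -1054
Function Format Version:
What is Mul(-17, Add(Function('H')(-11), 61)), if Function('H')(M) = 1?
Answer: -1054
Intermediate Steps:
Mul(-17, Add(Function('H')(-11), 61)) = Mul(-17, Add(1, 61)) = Mul(-17, 62) = -1054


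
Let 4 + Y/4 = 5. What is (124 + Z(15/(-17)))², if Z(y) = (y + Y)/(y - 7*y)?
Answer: 125731369/8100 ≈ 15522.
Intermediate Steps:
Y = 4 (Y = -16 + 4*5 = -16 + 20 = 4)
Z(y) = -(4 + y)/(6*y) (Z(y) = (y + 4)/(y - 7*y) = (4 + y)/((-6*y)) = (4 + y)*(-1/(6*y)) = -(4 + y)/(6*y))
(124 + Z(15/(-17)))² = (124 + (-4 - 15/(-17))/(6*((15/(-17)))))² = (124 + (-4 - 15*(-1)/17)/(6*((15*(-1/17)))))² = (124 + (-4 - 1*(-15/17))/(6*(-15/17)))² = (124 + (⅙)*(-17/15)*(-4 + 15/17))² = (124 + (⅙)*(-17/15)*(-53/17))² = (124 + 53/90)² = (11213/90)² = 125731369/8100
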